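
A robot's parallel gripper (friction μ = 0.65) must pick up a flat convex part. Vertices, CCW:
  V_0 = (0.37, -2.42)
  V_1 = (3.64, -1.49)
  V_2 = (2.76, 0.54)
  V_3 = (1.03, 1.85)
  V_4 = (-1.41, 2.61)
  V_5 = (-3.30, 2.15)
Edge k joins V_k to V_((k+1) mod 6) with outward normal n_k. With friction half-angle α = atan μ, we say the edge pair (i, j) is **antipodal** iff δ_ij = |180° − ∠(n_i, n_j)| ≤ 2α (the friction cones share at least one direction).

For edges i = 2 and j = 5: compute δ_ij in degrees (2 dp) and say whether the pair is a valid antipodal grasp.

α = atan 0.65 = 33.02°;  2α = 66.05°
edge 2: e_2 = (-1.73, +1.31);  n_2 = (+0.6037, +0.7972)
edge 5: e_5 = (+3.67, -4.57);  n_5 = (-0.7797, -0.6262)
∠(n_2, n_5) = 165.90°
δ = |180° − 165.90°| = 14.10°
14.10° ≤ 2α = 66.05°  →  valid

δ = 14.10°, valid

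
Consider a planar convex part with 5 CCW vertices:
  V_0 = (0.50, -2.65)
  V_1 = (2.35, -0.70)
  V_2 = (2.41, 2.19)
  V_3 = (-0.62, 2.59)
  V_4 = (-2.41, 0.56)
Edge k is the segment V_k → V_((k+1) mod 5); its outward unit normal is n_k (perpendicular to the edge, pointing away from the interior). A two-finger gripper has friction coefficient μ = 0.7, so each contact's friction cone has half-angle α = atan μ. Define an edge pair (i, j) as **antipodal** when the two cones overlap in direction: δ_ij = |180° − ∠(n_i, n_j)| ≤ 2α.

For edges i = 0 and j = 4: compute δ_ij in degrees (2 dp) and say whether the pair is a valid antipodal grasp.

α = atan 0.7 = 34.99°;  2α = 69.98°
edge 0: e_0 = (+1.85, +1.95);  n_0 = (+0.7255, -0.6883)
edge 4: e_4 = (+2.91, -3.21);  n_4 = (-0.7409, -0.6716)
∠(n_0, n_4) = 94.31°
δ = |180° − 94.31°| = 85.69°
85.69° > 2α = 69.98°  →  invalid

δ = 85.69°, invalid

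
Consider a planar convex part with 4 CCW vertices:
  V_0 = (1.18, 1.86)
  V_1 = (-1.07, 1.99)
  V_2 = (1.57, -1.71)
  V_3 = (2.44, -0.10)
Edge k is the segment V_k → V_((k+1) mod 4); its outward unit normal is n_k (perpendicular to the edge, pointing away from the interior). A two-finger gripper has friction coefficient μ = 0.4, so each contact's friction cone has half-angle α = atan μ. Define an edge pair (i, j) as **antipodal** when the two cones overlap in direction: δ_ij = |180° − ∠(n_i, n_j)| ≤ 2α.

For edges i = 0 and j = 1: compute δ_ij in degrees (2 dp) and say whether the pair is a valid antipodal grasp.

δ = 51.18°, invalid

α = atan 0.4 = 21.80°;  2α = 43.60°
edge 0: e_0 = (-2.25, +0.13);  n_0 = (+0.0577, +0.9983)
edge 1: e_1 = (+2.64, -3.70);  n_1 = (-0.8140, -0.5808)
∠(n_0, n_1) = 128.82°
δ = |180° − 128.82°| = 51.18°
51.18° > 2α = 43.60°  →  invalid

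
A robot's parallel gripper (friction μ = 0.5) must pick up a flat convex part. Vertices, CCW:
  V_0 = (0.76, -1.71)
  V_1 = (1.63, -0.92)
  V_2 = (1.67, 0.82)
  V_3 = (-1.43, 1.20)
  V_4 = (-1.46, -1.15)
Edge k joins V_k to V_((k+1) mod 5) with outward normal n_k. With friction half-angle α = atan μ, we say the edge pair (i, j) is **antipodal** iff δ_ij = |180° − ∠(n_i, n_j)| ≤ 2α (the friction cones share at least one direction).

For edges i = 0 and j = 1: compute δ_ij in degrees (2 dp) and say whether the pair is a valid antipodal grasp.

δ = 133.56°, invalid

α = atan 0.5 = 26.57°;  2α = 53.13°
edge 0: e_0 = (+0.87, +0.79);  n_0 = (+0.6722, -0.7403)
edge 1: e_1 = (+0.04, +1.74);  n_1 = (+0.9997, -0.0230)
∠(n_0, n_1) = 46.44°
δ = |180° − 46.44°| = 133.56°
133.56° > 2α = 53.13°  →  invalid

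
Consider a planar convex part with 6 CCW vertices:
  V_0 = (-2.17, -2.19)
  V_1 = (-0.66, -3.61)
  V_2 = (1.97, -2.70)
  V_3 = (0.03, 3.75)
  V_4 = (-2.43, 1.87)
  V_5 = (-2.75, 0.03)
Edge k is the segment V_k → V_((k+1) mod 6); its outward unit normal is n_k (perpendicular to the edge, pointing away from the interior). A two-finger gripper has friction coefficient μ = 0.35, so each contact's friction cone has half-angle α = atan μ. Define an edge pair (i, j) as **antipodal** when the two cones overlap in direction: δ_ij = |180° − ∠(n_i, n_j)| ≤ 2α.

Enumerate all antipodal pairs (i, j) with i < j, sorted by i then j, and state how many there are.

α = atan 0.35 = 19.29°;  2α = 38.58°
n_0 = (-0.6851, -0.7285)
n_1 = (+0.3270, -0.9450)
n_2 = (+0.9576, +0.2880)
n_3 = (-0.6072, +0.7945)
n_4 = (-0.9852, +0.1713)
n_5 = (-0.9675, -0.2528)
  (0,1): δ = 117.67°  ·
  (0,2): δ = 30.02°  ✓
  (0,3): δ = 80.63°  ·
  (0,4): δ = 123.37°  ·
  (0,5): δ = 147.88°  ·
  (1,2): δ = 92.35°  ·
  (1,3): δ = 18.30°  ✓
  (1,4): δ = 61.05°  ·
  (1,5): δ = 85.56°  ·
  (2,3): δ = 69.35°  ·
  (2,4): δ = 26.61°  ✓
  (2,5): δ = 2.10°  ✓
  (3,4): δ = 137.25°  ·
  (3,5): δ = 112.75°  ·
  (4,5): δ = 155.49°  ·
antipodal pairs: 4

count = 4; pairs: (0,2), (1,3), (2,4), (2,5)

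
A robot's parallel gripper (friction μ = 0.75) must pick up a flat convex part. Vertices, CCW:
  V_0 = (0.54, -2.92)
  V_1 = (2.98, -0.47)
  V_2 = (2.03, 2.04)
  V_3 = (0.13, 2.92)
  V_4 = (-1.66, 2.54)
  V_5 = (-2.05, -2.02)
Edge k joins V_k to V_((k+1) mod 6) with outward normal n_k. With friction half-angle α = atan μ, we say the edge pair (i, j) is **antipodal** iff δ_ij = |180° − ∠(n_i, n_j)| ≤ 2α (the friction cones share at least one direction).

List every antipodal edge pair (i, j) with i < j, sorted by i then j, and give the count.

count = 8; pairs: (0,2), (0,3), (0,4), (1,4), (1,5), (2,4), (2,5), (3,5)

α = atan 0.75 = 36.87°;  2α = 73.74°
n_0 = (+0.7086, -0.7057)
n_1 = (+0.9353, +0.3540)
n_2 = (+0.4203, +0.9074)
n_3 = (-0.2077, +0.9782)
n_4 = (-0.9964, +0.0852)
n_5 = (-0.3282, -0.9446)
  (0,1): δ = 114.39°  ·
  (0,2): δ = 69.97°  ✓
  (0,3): δ = 33.13°  ✓
  (0,4): δ = 39.99°  ✓
  (0,5): δ = 115.72°  ·
  (1,2): δ = 135.58°  ·
  (1,3): δ = 98.75°  ·
  (1,4): δ = 25.62°  ✓
  (1,5): δ = 50.11°  ✓
  (2,3): δ = 143.16°  ·
  (2,4): δ = 70.04°  ✓
  (2,5): δ = 5.69°  ✓
  (3,4): δ = 106.87°  ·
  (3,5): δ = 31.15°  ✓
  (4,5): δ = 104.27°  ·
antipodal pairs: 8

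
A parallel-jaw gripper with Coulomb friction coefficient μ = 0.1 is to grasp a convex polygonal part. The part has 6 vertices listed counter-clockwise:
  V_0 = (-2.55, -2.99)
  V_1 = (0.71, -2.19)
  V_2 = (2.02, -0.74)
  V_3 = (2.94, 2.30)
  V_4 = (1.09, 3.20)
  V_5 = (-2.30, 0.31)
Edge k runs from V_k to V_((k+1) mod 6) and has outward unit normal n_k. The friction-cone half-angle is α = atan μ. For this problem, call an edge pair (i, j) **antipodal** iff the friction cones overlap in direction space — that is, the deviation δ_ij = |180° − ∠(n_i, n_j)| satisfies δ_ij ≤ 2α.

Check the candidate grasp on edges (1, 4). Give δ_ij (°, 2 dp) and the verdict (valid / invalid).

δ = 7.46°, valid

α = atan 0.1 = 5.71°;  2α = 11.42°
edge 1: e_1 = (+1.31, +1.45);  n_1 = (+0.7420, -0.6704)
edge 4: e_4 = (-3.39, -2.89);  n_4 = (-0.6488, +0.7610)
∠(n_1, n_4) = 172.54°
δ = |180° − 172.54°| = 7.46°
7.46° ≤ 2α = 11.42°  →  valid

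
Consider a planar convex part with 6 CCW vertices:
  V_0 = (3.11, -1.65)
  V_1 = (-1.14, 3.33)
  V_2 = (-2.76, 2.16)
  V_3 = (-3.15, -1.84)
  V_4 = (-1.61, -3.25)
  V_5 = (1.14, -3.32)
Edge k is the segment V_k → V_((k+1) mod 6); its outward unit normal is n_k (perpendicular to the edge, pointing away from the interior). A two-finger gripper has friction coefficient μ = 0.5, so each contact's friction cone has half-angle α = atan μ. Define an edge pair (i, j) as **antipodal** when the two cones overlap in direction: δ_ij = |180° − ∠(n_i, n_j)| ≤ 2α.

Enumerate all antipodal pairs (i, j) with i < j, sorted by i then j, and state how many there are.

count = 6; pairs: (0,2), (0,3), (0,4), (1,4), (1,5), (2,5)

α = atan 0.5 = 26.57°;  2α = 53.13°
n_0 = (+0.7607, +0.6492)
n_1 = (-0.5855, +0.8107)
n_2 = (-0.9953, +0.0970)
n_3 = (-0.6753, -0.7376)
n_4 = (-0.0254, -0.9997)
n_5 = (+0.6466, -0.7628)
  (0,1): δ = 94.64°  ·
  (0,2): δ = 46.05°  ✓
  (0,3): δ = 7.05°  ✓
  (0,4): δ = 48.06°  ✓
  (0,5): δ = 89.81°  ·
  (1,2): δ = 131.41°  ·
  (1,3): δ = 78.31°  ·
  (1,4): δ = 37.30°  ✓
  (1,5): δ = 4.45°  ✓
  (2,3): δ = 126.91°  ·
  (2,4): δ = 85.89°  ·
  (2,5): δ = 44.14°  ✓
  (3,4): δ = 138.98°  ·
  (3,5): δ = 97.23°  ·
  (4,5): δ = 138.25°  ·
antipodal pairs: 6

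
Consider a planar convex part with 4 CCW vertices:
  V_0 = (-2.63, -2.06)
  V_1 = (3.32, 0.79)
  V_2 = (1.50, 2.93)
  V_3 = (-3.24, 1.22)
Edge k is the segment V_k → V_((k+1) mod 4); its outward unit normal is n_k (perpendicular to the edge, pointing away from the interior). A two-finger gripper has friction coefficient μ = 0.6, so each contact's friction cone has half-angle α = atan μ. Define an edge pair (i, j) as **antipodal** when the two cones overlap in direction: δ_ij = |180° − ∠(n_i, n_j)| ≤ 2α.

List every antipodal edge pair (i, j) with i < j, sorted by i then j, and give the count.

α = atan 0.6 = 30.96°;  2α = 61.93°
n_0 = (+0.4320, -0.9019)
n_1 = (+0.7618, +0.6479)
n_2 = (-0.3394, +0.9407)
n_3 = (-0.9831, -0.1828)
  (0,1): δ = 75.21°  ·
  (0,2): δ = 5.76°  ✓
  (0,3): δ = 74.94°  ·
  (1,2): δ = 110.54°  ·
  (1,3): δ = 29.84°  ✓
  (2,3): δ = 99.30°  ·
antipodal pairs: 2

count = 2; pairs: (0,2), (1,3)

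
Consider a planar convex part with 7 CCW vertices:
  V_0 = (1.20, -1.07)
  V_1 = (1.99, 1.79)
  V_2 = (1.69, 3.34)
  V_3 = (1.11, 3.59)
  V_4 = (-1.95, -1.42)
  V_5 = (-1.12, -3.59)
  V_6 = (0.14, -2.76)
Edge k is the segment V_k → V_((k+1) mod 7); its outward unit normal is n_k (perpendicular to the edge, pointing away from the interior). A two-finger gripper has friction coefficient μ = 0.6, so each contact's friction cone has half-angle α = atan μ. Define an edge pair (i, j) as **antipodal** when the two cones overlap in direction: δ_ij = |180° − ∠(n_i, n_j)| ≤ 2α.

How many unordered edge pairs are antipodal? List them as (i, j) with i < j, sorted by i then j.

count = 9; pairs: (0,3), (0,4), (1,3), (1,4), (2,4), (2,5), (3,5), (3,6), (4,6)

α = atan 0.6 = 30.96°;  2α = 61.93°
n_0 = (+0.9639, -0.2663)
n_1 = (+0.9818, +0.1900)
n_2 = (+0.3958, +0.9183)
n_3 = (-0.8534, +0.5212)
n_4 = (-0.9340, -0.3572)
n_5 = (+0.5501, -0.8351)
n_6 = (+0.8472, -0.5314)
  (0,1): δ = 153.60°  ·
  (0,2): δ = 97.88°  ·
  (0,3): δ = 15.97°  ✓
  (0,4): δ = 36.37°  ✓
  (0,5): δ = 138.82°  ·
  (0,6): δ = 163.34°  ·
  (1,2): δ = 124.27°  ·
  (1,3): δ = 42.37°  ✓
  (1,4): δ = 9.98°  ✓
  (1,5): δ = 112.42°  ·
  (1,6): δ = 136.95°  ·
  (2,3): δ = 98.10°  ·
  (2,4): δ = 45.75°  ✓
  (2,5): δ = 56.69°  ✓
  (2,6): δ = 81.22°  ·
  (3,4): δ = 127.65°  ·
  (3,5): δ = 25.21°  ✓
  (3,6): δ = 0.68°  ✓
  (4,5): δ = 77.56°  ·
  (4,6): δ = 53.03°  ✓
  (5,6): δ = 155.47°  ·
antipodal pairs: 9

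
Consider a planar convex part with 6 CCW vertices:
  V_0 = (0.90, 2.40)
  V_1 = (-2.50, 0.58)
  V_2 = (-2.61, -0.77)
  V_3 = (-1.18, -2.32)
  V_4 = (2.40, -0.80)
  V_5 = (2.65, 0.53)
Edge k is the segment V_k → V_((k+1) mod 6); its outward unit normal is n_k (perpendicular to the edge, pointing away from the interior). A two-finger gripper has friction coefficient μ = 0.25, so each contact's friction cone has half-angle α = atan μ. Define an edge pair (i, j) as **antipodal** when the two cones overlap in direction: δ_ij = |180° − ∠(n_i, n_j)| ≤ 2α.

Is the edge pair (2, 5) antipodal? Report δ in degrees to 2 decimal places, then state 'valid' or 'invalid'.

α = atan 0.25 = 14.04°;  2α = 28.07°
edge 2: e_2 = (+1.43, -1.55);  n_2 = (-0.7350, -0.6781)
edge 5: e_5 = (-1.75, +1.87);  n_5 = (+0.7301, +0.6833)
∠(n_2, n_5) = 179.59°
δ = |180° − 179.59°| = 0.41°
0.41° ≤ 2α = 28.07°  →  valid

δ = 0.41°, valid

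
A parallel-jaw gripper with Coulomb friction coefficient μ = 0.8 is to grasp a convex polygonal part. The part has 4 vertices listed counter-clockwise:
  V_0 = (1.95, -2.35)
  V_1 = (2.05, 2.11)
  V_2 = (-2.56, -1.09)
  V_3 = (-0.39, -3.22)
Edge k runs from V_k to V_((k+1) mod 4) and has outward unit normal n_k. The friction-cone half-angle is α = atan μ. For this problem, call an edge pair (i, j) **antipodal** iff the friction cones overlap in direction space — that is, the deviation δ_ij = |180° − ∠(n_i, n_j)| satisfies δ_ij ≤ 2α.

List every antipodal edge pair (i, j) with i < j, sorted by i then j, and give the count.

count = 3; pairs: (0,1), (0,2), (1,3)

α = atan 0.8 = 38.66°;  2α = 77.32°
n_0 = (+0.9997, -0.0224)
n_1 = (-0.5702, +0.8215)
n_2 = (-0.7005, -0.7137)
n_3 = (+0.3485, -0.9373)
  (0,1): δ = 53.95°  ✓
  (0,2): δ = 46.82°  ✓
  (0,3): δ = 111.68°  ·
  (1,2): δ = 79.23°  ·
  (1,3): δ = 14.37°  ✓
  (2,3): δ = 115.14°  ·
antipodal pairs: 3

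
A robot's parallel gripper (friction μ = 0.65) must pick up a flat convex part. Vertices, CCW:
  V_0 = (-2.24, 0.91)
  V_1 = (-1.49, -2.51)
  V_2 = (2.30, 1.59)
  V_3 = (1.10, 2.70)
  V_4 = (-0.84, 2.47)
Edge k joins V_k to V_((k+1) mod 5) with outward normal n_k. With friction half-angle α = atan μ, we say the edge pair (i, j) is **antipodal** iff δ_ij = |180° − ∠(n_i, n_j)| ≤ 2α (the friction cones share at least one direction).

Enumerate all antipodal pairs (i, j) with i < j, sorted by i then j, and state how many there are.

α = atan 0.65 = 33.02°;  2α = 66.05°
n_0 = (-0.9768, -0.2142)
n_1 = (+0.7343, -0.6788)
n_2 = (+0.6790, +0.7341)
n_3 = (-0.1177, +0.9930)
n_4 = (-0.7442, +0.6679)
  (0,1): δ = 55.12°  ✓
  (0,2): δ = 34.86°  ✓
  (0,3): δ = 84.39°  ·
  (0,4): δ = 125.72°  ·
  (1,2): δ = 90.02°  ·
  (1,3): δ = 40.49°  ✓
  (1,4): δ = 0.84°  ✓
  (2,3): δ = 130.47°  ·
  (2,4): δ = 89.14°  ·
  (3,4): δ = 138.67°  ·
antipodal pairs: 4

count = 4; pairs: (0,1), (0,2), (1,3), (1,4)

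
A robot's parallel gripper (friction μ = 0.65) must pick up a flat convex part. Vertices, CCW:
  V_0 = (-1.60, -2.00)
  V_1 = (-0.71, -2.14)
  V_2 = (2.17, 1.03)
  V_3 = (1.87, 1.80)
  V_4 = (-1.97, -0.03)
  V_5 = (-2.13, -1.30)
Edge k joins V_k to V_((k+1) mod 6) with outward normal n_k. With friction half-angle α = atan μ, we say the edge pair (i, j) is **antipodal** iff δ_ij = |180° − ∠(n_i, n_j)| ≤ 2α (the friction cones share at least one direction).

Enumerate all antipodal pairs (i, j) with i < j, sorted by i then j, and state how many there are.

count = 6; pairs: (0,2), (0,3), (1,3), (1,4), (2,4), (2,5)

α = atan 0.65 = 33.02°;  2α = 66.05°
n_0 = (-0.1554, -0.9879)
n_1 = (+0.7402, -0.6724)
n_2 = (+0.9318, +0.3630)
n_3 = (-0.4302, +0.9027)
n_4 = (-0.9922, +0.1250)
n_5 = (-0.7973, -0.6036)
  (0,1): δ = 123.32°  ·
  (0,2): δ = 59.77°  ✓
  (0,3): δ = 34.42°  ✓
  (0,4): δ = 91.76°  ·
  (0,5): δ = 136.07°  ·
  (1,2): δ = 116.46°  ·
  (1,3): δ = 22.26°  ✓
  (1,4): δ = 35.08°  ✓
  (1,5): δ = 79.39°  ·
  (2,3): δ = 85.81°  ·
  (2,4): δ = 28.47°  ✓
  (2,5): δ = 15.84°  ✓
  (3,4): δ = 122.66°  ·
  (3,5): δ = 78.35°  ·
  (4,5): δ = 135.69°  ·
antipodal pairs: 6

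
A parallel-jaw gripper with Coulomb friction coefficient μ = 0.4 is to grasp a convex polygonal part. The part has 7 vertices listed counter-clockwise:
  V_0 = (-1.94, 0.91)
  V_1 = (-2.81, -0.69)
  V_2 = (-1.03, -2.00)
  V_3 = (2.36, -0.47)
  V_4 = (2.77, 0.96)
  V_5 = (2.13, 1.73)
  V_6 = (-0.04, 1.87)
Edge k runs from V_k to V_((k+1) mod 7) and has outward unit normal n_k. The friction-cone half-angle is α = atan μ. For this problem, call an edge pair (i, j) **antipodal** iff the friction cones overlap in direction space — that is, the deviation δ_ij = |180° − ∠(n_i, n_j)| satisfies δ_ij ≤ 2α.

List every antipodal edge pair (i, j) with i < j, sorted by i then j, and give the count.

count = 6; pairs: (0,2), (0,3), (1,4), (1,5), (2,5), (2,6)

α = atan 0.4 = 21.80°;  2α = 43.60°
n_0 = (-0.8785, +0.4777)
n_1 = (-0.5927, -0.8054)
n_2 = (+0.4114, -0.9115)
n_3 = (+0.9613, -0.2756)
n_4 = (+0.7690, +0.6392)
n_5 = (+0.0644, +0.9979)
n_6 = (-0.4510, +0.8925)
  (0,1): δ = 97.82°  ·
  (0,2): δ = 37.17°  ✓
  (0,3): δ = 12.54°  ✓
  (0,4): δ = 68.27°  ·
  (0,5): δ = 114.84°  ·
  (0,6): δ = 145.34°  ·
  (1,2): δ = 119.36°  ·
  (1,3): δ = 69.65°  ·
  (1,4): δ = 13.92°  ✓
  (1,5): δ = 32.66°  ✓
  (1,6): δ = 63.16°  ·
  (2,3): δ = 130.29°  ·
  (2,4): δ = 74.56°  ·
  (2,5): δ = 27.98°  ✓
  (2,6): δ = 2.51°  ✓
  (3,4): δ = 124.27°  ·
  (3,5): δ = 77.69°  ·
  (3,6): δ = 47.20°  ·
  (4,5): δ = 133.42°  ·
  (4,6): δ = 102.93°  ·
  (5,6): δ = 149.50°  ·
antipodal pairs: 6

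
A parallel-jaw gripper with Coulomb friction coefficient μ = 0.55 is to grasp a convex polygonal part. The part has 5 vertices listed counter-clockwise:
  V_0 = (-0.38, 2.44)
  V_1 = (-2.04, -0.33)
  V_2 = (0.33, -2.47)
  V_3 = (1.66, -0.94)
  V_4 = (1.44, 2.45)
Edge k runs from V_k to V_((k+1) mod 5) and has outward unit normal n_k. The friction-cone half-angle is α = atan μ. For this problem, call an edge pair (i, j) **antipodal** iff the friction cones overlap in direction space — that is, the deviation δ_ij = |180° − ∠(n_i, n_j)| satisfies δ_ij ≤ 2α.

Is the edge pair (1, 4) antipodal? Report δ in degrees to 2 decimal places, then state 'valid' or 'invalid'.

α = atan 0.55 = 28.81°;  2α = 57.62°
edge 1: e_1 = (+2.37, -2.14);  n_1 = (-0.6702, -0.7422)
edge 4: e_4 = (-1.82, -0.01);  n_4 = (-0.0055, +1.0000)
∠(n_1, n_4) = 137.60°
δ = |180° − 137.60°| = 42.40°
42.40° ≤ 2α = 57.62°  →  valid

δ = 42.40°, valid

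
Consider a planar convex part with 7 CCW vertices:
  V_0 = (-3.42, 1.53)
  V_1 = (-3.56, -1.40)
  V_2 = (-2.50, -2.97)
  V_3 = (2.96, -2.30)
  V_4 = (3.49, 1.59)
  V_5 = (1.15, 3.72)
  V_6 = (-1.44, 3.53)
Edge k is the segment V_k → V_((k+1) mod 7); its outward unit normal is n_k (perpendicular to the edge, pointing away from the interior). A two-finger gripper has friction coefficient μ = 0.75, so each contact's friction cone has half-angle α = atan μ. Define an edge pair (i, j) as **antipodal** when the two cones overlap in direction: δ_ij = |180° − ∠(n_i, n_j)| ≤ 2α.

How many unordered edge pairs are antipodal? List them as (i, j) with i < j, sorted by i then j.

count = 9; pairs: (0,3), (0,4), (1,3), (1,4), (1,5), (2,4), (2,5), (2,6), (3,6)

α = atan 0.75 = 36.87°;  2α = 73.74°
n_0 = (-0.9989, +0.0477)
n_1 = (-0.8288, -0.5596)
n_2 = (+0.1218, -0.9926)
n_3 = (+0.9908, -0.1350)
n_4 = (+0.6731, +0.7395)
n_5 = (-0.0732, +0.9973)
n_6 = (-0.7107, +0.7035)
  (0,1): δ = 143.24°  ·
  (0,2): δ = 80.27°  ·
  (0,3): δ = 5.02°  ✓
  (0,4): δ = 50.43°  ✓
  (0,5): δ = 96.93°  ·
  (0,6): δ = 138.02°  ·
  (1,2): δ = 117.03°  ·
  (1,3): δ = 41.78°  ✓
  (1,4): δ = 13.66°  ✓
  (1,5): δ = 60.17°  ✓
  (1,6): δ = 101.26°  ·
  (2,3): δ = 104.75°  ·
  (2,4): δ = 49.31°  ✓
  (2,5): δ = 2.80°  ✓
  (2,6): δ = 38.29°  ✓
  (3,4): δ = 124.55°  ·
  (3,5): δ = 78.05°  ·
  (3,6): δ = 36.95°  ✓
  (4,5): δ = 133.49°  ·
  (4,6): δ = 92.40°  ·
  (5,6): δ = 138.91°  ·
antipodal pairs: 9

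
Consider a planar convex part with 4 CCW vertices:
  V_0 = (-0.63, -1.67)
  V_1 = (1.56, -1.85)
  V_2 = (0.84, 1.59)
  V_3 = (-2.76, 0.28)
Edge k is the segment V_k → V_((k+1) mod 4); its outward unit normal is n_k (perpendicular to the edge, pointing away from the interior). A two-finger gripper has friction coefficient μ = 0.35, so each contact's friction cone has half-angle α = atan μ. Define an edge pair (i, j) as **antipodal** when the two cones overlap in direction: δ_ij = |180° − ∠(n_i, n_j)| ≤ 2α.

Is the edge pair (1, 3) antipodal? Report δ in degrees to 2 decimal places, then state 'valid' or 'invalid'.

α = atan 0.35 = 19.29°;  2α = 38.58°
edge 1: e_1 = (-0.72, +3.44);  n_1 = (+0.9788, +0.2049)
edge 3: e_3 = (+2.13, -1.95);  n_3 = (-0.6753, -0.7376)
∠(n_1, n_3) = 144.30°
δ = |180° − 144.30°| = 35.70°
35.70° ≤ 2α = 38.58°  →  valid

δ = 35.70°, valid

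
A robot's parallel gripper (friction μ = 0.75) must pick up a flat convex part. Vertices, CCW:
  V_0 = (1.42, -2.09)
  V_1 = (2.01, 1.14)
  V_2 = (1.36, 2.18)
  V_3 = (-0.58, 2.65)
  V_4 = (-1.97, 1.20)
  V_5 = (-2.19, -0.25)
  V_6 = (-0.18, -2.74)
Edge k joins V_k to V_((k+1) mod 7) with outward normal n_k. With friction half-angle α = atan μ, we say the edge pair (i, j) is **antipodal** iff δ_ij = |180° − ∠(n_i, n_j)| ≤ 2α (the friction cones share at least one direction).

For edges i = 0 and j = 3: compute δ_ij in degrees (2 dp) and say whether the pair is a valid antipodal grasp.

α = atan 0.75 = 36.87°;  2α = 73.74°
edge 0: e_0 = (+0.59, +3.23);  n_0 = (+0.9837, -0.1797)
edge 3: e_3 = (-1.39, -1.45);  n_3 = (-0.7219, +0.6920)
∠(n_0, n_3) = 146.56°
δ = |180° − 146.56°| = 33.44°
33.44° ≤ 2α = 73.74°  →  valid

δ = 33.44°, valid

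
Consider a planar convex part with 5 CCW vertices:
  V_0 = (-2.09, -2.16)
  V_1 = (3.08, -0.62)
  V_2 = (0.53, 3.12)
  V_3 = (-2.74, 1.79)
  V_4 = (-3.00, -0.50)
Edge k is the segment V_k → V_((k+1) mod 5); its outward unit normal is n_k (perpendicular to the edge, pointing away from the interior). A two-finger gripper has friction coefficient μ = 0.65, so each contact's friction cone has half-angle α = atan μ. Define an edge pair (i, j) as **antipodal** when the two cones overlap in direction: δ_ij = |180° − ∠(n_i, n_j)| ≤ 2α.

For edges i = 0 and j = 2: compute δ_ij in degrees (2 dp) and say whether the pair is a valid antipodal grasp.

α = atan 0.65 = 33.02°;  2α = 66.05°
edge 0: e_0 = (+5.17, +1.54);  n_0 = (+0.2855, -0.9584)
edge 2: e_2 = (-3.27, -1.33);  n_2 = (-0.3768, +0.9263)
∠(n_0, n_2) = 174.45°
δ = |180° − 174.45°| = 5.55°
5.55° ≤ 2α = 66.05°  →  valid

δ = 5.55°, valid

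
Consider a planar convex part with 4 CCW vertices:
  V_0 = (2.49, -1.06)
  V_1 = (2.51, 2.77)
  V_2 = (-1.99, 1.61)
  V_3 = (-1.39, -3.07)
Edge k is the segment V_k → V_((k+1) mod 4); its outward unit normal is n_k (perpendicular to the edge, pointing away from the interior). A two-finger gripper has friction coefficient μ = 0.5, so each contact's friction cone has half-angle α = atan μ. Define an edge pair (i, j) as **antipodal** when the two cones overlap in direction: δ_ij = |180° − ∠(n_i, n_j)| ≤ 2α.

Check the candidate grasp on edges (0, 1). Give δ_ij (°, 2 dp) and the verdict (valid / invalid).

δ = 75.25°, invalid

α = atan 0.5 = 26.57°;  2α = 53.13°
edge 0: e_0 = (+0.02, +3.83);  n_0 = (+1.0000, -0.0052)
edge 1: e_1 = (-4.50, -1.16);  n_1 = (-0.2496, +0.9683)
∠(n_0, n_1) = 104.75°
δ = |180° − 104.75°| = 75.25°
75.25° > 2α = 53.13°  →  invalid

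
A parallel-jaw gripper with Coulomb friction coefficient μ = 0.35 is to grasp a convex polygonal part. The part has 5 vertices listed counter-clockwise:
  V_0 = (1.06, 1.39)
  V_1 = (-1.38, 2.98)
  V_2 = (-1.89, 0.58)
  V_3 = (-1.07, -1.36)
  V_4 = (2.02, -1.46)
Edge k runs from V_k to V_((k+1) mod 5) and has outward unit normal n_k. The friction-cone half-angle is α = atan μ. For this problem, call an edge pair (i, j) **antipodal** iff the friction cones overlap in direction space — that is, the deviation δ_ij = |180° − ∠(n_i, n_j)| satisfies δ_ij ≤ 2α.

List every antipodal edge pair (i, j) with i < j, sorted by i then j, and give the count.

count = 4; pairs: (0,2), (0,3), (1,4), (2,4)

α = atan 0.35 = 19.29°;  2α = 38.58°
n_0 = (+0.5460, +0.8378)
n_1 = (-0.9782, +0.2079)
n_2 = (-0.9211, -0.3893)
n_3 = (-0.0323, -0.9995)
n_4 = (+0.9477, +0.3192)
  (0,1): δ = 68.91°  ·
  (0,2): δ = 34.00°  ✓
  (0,3): δ = 31.24°  ✓
  (0,4): δ = 141.71°  ·
  (1,2): δ = 145.09°  ·
  (1,3): δ = 79.86°  ·
  (1,4): δ = 30.61°  ✓
  (2,3): δ = 114.77°  ·
  (2,4): δ = 4.30°  ✓
  (3,4): δ = 69.53°  ·
antipodal pairs: 4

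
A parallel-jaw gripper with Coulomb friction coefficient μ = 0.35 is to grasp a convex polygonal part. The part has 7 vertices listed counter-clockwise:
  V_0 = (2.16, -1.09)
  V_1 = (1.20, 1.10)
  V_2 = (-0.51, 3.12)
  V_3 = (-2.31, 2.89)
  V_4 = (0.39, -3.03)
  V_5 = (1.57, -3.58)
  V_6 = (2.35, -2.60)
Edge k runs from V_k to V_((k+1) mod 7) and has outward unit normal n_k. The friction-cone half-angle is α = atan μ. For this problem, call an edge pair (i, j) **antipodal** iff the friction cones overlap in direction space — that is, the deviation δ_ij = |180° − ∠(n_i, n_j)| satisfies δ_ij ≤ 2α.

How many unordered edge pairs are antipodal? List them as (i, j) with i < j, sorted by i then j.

count = 5; pairs: (0,3), (1,3), (1,4), (2,4), (3,6)

α = atan 0.35 = 19.29°;  2α = 38.58°
n_0 = (+0.9159, +0.4015)
n_1 = (+0.7632, +0.6461)
n_2 = (-0.1267, +0.9919)
n_3 = (-0.9098, -0.4150)
n_4 = (-0.4225, -0.9064)
n_5 = (+0.7824, -0.6227)
n_6 = (+0.9922, +0.1248)
  (0,1): δ = 163.42°  ·
  (0,2): δ = 106.39°  ·
  (0,3): δ = 0.85°  ✓
  (0,4): δ = 41.34°  ·
  (0,5): δ = 117.81°  ·
  (0,6): δ = 163.50°  ·
  (1,2): δ = 122.97°  ·
  (1,3): δ = 15.73°  ✓
  (1,4): δ = 24.76°  ✓
  (1,5): δ = 101.23°  ·
  (1,6): δ = 146.92°  ·
  (2,3): δ = 72.76°  ·
  (2,4): δ = 32.27°  ✓
  (2,5): δ = 44.20°  ·
  (2,6): δ = 89.89°  ·
  (3,4): δ = 139.51°  ·
  (3,5): δ = 63.03°  ·
  (3,6): δ = 17.35°  ✓
  (4,5): δ = 103.53°  ·
  (4,6): δ = 57.84°  ·
  (5,6): δ = 134.31°  ·
antipodal pairs: 5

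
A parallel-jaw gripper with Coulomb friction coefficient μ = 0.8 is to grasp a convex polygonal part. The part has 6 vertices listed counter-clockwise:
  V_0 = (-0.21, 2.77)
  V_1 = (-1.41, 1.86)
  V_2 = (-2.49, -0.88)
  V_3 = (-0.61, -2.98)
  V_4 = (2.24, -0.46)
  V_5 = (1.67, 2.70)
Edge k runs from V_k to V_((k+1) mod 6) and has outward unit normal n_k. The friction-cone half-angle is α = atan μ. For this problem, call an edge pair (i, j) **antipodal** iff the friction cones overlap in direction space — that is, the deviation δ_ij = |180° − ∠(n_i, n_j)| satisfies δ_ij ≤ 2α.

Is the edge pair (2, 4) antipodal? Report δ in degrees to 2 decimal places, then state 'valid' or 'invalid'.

α = atan 0.8 = 38.66°;  2α = 77.32°
edge 2: e_2 = (+1.88, -2.10);  n_2 = (-0.7451, -0.6670)
edge 4: e_4 = (-0.57, +3.16);  n_4 = (+0.9841, +0.1775)
∠(n_2, n_4) = 148.39°
δ = |180° − 148.39°| = 31.61°
31.61° ≤ 2α = 77.32°  →  valid

δ = 31.61°, valid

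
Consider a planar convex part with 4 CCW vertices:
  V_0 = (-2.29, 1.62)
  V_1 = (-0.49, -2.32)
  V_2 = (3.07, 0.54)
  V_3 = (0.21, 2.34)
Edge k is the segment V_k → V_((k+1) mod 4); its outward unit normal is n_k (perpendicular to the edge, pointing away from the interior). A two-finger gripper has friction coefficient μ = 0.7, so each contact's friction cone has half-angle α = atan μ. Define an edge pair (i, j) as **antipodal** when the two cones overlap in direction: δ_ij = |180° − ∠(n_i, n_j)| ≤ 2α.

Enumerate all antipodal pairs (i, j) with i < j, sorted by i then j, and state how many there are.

α = atan 0.7 = 34.99°;  2α = 69.98°
n_0 = (-0.9096, -0.4155)
n_1 = (+0.6263, -0.7796)
n_2 = (+0.5327, +0.8463)
n_3 = (-0.2768, +0.9609)
  (0,1): δ = 75.78°  ·
  (0,2): δ = 33.26°  ✓
  (0,3): δ = 81.51°  ·
  (1,2): δ = 70.96°  ·
  (1,3): δ = 22.71°  ✓
  (2,3): δ = 131.75°  ·
antipodal pairs: 2

count = 2; pairs: (0,2), (1,3)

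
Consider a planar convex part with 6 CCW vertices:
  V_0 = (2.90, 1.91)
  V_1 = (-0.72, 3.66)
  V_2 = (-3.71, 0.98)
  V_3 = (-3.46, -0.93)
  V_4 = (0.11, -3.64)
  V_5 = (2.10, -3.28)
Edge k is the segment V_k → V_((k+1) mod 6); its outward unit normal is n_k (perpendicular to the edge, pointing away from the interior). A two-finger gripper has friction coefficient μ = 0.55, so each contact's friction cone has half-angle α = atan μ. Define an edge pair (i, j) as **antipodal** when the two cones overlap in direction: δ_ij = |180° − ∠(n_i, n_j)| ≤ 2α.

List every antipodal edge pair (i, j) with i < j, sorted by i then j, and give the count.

α = atan 0.55 = 28.81°;  2α = 57.62°
n_0 = (+0.4352, +0.9003)
n_1 = (-0.6674, +0.7447)
n_2 = (-0.9915, -0.1298)
n_3 = (-0.6046, -0.7965)
n_4 = (+0.1780, -0.9840)
n_5 = (+0.9883, -0.1523)
  (0,1): δ = 112.33°  ·
  (0,2): δ = 56.74°  ✓
  (0,3): δ = 11.40°  ✓
  (0,4): δ = 36.05°  ✓
  (0,5): δ = 107.04°  ·
  (1,2): δ = 124.41°  ·
  (1,3): δ = 79.07°  ·
  (1,4): δ = 31.62°  ✓
  (1,5): δ = 39.37°  ✓
  (2,3): δ = 134.66°  ·
  (2,4): δ = 87.20°  ·
  (2,5): δ = 16.22°  ✓
  (3,4): δ = 132.54°  ·
  (3,5): δ = 61.56°  ·
  (4,5): δ = 109.02°  ·
antipodal pairs: 6

count = 6; pairs: (0,2), (0,3), (0,4), (1,4), (1,5), (2,5)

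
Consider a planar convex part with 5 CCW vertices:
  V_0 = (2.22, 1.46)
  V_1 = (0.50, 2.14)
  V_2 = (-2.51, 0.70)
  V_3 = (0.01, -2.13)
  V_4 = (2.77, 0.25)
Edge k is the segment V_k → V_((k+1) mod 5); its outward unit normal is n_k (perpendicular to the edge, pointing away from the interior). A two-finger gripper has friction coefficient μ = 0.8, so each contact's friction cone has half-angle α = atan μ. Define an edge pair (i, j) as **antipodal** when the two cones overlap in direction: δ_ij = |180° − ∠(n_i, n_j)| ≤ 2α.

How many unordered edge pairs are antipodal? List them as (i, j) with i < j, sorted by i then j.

α = atan 0.8 = 38.66°;  2α = 77.32°
n_0 = (+0.3677, +0.9300)
n_1 = (-0.4316, +0.9021)
n_2 = (-0.7468, -0.6650)
n_3 = (+0.6530, -0.7573)
n_4 = (+0.9104, +0.4138)
  (0,1): δ = 132.86°  ·
  (0,2): δ = 26.74°  ✓
  (0,3): δ = 62.34°  ✓
  (0,4): δ = 136.02°  ·
  (1,2): δ = 73.88°  ✓
  (1,3): δ = 15.21°  ✓
  (1,4): δ = 88.88°  ·
  (2,3): δ = 90.91°  ·
  (2,4): δ = 17.24°  ✓
  (3,4): δ = 106.33°  ·
antipodal pairs: 5

count = 5; pairs: (0,2), (0,3), (1,2), (1,3), (2,4)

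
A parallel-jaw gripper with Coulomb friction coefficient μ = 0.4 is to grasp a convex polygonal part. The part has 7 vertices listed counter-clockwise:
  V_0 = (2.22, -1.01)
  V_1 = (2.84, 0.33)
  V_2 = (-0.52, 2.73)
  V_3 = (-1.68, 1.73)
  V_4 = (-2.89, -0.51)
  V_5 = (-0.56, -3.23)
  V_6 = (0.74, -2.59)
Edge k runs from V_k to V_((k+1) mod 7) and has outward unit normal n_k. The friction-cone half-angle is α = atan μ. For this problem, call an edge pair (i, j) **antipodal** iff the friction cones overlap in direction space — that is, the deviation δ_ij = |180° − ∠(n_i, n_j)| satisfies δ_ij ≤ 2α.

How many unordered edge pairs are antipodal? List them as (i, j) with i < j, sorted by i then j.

α = atan 0.4 = 21.80°;  2α = 43.60°
n_0 = (+0.9076, -0.4199)
n_1 = (+0.5812, +0.8137)
n_2 = (-0.6529, +0.7574)
n_3 = (-0.8798, +0.4753)
n_4 = (-0.7595, -0.6506)
n_5 = (+0.4417, -0.8972)
n_6 = (+0.7298, -0.6836)
  (0,1): δ = 100.71°  ·
  (0,2): δ = 24.41°  ✓
  (0,3): δ = 3.55°  ✓
  (0,4): δ = 65.41°  ·
  (0,5): δ = 141.04°  ·
  (0,6): δ = 161.70°  ·
  (1,2): δ = 103.70°  ·
  (1,3): δ = 82.84°  ·
  (1,4): δ = 13.88°  ✓
  (1,5): δ = 61.75°  ·
  (1,6): δ = 82.41°  ·
  (2,3): δ = 159.14°  ·
  (2,4): δ = 90.18°  ·
  (2,5): δ = 14.55°  ✓
  (2,6): δ = 6.11°  ✓
  (3,4): δ = 111.04°  ·
  (3,5): δ = 35.41°  ✓
  (3,6): δ = 14.75°  ✓
  (4,5): δ = 104.37°  ·
  (4,6): δ = 83.71°  ·
  (5,6): δ = 159.34°  ·
antipodal pairs: 7

count = 7; pairs: (0,2), (0,3), (1,4), (2,5), (2,6), (3,5), (3,6)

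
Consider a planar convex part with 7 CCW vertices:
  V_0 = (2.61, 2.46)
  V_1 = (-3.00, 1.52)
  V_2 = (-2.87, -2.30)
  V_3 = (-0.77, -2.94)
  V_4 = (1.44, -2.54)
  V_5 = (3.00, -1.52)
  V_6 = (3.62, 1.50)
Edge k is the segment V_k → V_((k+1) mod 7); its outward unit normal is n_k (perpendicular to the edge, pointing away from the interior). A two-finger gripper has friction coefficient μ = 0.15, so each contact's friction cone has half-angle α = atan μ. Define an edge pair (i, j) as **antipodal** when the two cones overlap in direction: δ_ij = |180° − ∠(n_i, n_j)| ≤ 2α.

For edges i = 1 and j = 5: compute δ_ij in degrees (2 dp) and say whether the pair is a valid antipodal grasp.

δ = 13.55°, valid

α = atan 0.15 = 8.53°;  2α = 17.06°
edge 1: e_1 = (+0.13, -3.82);  n_1 = (-0.9994, -0.0340)
edge 5: e_5 = (+0.62, +3.02);  n_5 = (+0.9796, -0.2011)
∠(n_1, n_5) = 166.45°
δ = |180° − 166.45°| = 13.55°
13.55° ≤ 2α = 17.06°  →  valid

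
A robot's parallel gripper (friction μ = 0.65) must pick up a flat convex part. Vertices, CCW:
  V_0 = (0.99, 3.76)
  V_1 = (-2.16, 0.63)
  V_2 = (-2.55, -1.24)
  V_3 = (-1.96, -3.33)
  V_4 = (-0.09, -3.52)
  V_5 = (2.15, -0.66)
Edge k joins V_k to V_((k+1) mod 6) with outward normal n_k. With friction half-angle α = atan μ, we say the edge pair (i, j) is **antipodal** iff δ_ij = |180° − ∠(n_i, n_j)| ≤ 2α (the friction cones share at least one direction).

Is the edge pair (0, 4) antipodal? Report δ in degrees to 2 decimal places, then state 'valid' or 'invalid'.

δ = 7.11°, valid

α = atan 0.65 = 33.02°;  2α = 66.05°
edge 0: e_0 = (-3.15, -3.13);  n_0 = (-0.7049, +0.7094)
edge 4: e_4 = (+2.24, +2.86);  n_4 = (+0.7873, -0.6166)
∠(n_0, n_4) = 172.89°
δ = |180° − 172.89°| = 7.11°
7.11° ≤ 2α = 66.05°  →  valid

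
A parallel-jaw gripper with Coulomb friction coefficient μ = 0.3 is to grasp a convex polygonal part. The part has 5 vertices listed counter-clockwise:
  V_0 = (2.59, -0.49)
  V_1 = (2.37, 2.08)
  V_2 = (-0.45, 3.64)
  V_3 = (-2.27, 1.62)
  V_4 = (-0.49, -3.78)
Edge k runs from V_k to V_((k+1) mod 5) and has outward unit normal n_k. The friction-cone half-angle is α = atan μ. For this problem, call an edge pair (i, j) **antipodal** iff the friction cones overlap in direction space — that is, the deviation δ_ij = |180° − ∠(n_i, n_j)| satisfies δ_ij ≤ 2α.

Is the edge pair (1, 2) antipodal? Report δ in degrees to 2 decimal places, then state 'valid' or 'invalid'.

δ = 103.07°, invalid

α = atan 0.3 = 16.70°;  2α = 33.40°
edge 1: e_1 = (-2.82, +1.56);  n_1 = (+0.4841, +0.8750)
edge 2: e_2 = (-1.82, -2.02);  n_2 = (-0.7429, +0.6694)
∠(n_1, n_2) = 76.93°
δ = |180° − 76.93°| = 103.07°
103.07° > 2α = 33.40°  →  invalid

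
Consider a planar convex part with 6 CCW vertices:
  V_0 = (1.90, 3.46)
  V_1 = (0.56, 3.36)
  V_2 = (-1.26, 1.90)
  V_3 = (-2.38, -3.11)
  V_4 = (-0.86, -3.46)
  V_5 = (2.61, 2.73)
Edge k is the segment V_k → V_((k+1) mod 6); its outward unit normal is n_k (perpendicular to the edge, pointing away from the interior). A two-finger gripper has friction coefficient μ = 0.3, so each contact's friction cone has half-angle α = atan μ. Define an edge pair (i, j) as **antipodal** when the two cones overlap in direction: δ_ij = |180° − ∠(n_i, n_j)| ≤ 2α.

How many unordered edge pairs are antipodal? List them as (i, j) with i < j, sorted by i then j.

count = 4; pairs: (0,3), (1,4), (2,4), (3,5)

α = atan 0.3 = 16.70°;  2α = 33.40°
n_0 = (-0.0744, +0.9972)
n_1 = (-0.6257, +0.7800)
n_2 = (-0.9759, +0.2182)
n_3 = (-0.2244, -0.9745)
n_4 = (+0.8723, -0.4890)
n_5 = (+0.7169, +0.6972)
  (0,1): δ = 145.53°  ·
  (0,2): δ = 106.87°  ·
  (0,3): δ = 17.23°  ✓
  (0,4): δ = 56.46°  ·
  (0,5): δ = 129.94°  ·
  (1,2): δ = 141.34°  ·
  (1,3): δ = 51.70°  ·
  (1,4): δ = 21.99°  ✓
  (1,5): δ = 95.47°  ·
  (2,3): δ = 90.37°  ·
  (2,4): δ = 16.67°  ✓
  (2,5): δ = 56.81°  ·
  (3,4): δ = 106.31°  ·
  (3,5): δ = 32.83°  ✓
  (4,5): δ = 106.52°  ·
antipodal pairs: 4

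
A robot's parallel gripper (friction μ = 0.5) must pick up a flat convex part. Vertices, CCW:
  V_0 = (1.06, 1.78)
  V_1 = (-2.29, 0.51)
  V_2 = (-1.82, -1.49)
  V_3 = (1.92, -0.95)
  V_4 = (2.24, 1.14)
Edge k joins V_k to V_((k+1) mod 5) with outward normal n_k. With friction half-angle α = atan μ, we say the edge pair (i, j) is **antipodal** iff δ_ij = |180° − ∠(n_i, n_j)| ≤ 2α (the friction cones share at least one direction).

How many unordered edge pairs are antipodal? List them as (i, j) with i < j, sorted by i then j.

count = 4; pairs: (0,2), (1,3), (1,4), (2,4)

α = atan 0.5 = 26.57°;  2α = 53.13°
n_0 = (-0.3545, +0.9351)
n_1 = (-0.9735, -0.2288)
n_2 = (+0.1429, -0.9897)
n_3 = (+0.9885, -0.1513)
n_4 = (+0.4768, +0.8790)
  (0,1): δ = 97.54°  ·
  (0,2): δ = 12.55°  ✓
  (0,3): δ = 60.53°  ·
  (0,4): δ = 130.76°  ·
  (1,2): δ = 95.01°  ·
  (1,3): δ = 21.93°  ✓
  (1,4): δ = 48.30°  ✓
  (2,3): δ = 106.92°  ·
  (2,4): δ = 36.69°  ✓
  (3,4): δ = 109.77°  ·
antipodal pairs: 4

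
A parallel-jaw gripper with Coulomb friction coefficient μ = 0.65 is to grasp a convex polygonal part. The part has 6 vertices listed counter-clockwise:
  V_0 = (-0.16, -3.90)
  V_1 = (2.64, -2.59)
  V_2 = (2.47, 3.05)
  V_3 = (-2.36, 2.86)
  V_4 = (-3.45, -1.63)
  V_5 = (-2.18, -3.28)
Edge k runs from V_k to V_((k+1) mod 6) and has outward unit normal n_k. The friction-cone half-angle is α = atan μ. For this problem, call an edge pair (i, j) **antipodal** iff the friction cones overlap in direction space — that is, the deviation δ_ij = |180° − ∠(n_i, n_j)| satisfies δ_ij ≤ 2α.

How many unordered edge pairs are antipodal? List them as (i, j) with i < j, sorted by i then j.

α = atan 0.65 = 33.02°;  2α = 66.05°
n_0 = (+0.4238, -0.9058)
n_1 = (+0.9995, +0.0301)
n_2 = (-0.0393, +0.9992)
n_3 = (-0.9718, +0.2359)
n_4 = (-0.7924, -0.6099)
n_5 = (-0.2934, -0.9560)
  (0,1): δ = 113.35°  ·
  (0,2): δ = 22.82°  ✓
  (0,3): δ = 51.28°  ✓
  (0,4): δ = 102.51°  ·
  (0,5): δ = 137.86°  ·
  (1,2): δ = 89.47°  ·
  (1,3): δ = 15.37°  ✓
  (1,4): δ = 35.86°  ✓
  (1,5): δ = 71.21°  ·
  (2,3): δ = 105.90°  ·
  (2,4): δ = 54.67°  ✓
  (2,5): δ = 19.32°  ✓
  (3,4): δ = 128.77°  ·
  (3,5): δ = 93.42°  ·
  (4,5): δ = 144.65°  ·
antipodal pairs: 6

count = 6; pairs: (0,2), (0,3), (1,3), (1,4), (2,4), (2,5)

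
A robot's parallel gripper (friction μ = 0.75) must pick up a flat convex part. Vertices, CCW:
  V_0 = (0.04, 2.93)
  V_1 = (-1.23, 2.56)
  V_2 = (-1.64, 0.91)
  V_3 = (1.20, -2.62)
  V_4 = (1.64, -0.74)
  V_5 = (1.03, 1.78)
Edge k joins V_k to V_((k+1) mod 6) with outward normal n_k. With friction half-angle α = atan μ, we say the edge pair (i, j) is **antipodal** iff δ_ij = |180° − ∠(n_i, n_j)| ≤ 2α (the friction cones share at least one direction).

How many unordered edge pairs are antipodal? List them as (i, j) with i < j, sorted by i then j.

count = 8; pairs: (0,2), (0,3), (1,3), (1,4), (1,5), (2,3), (2,4), (2,5)

α = atan 0.75 = 36.87°;  2α = 73.74°
n_0 = (-0.2797, +0.9601)
n_1 = (-0.9705, +0.2412)
n_2 = (-0.7791, -0.6268)
n_3 = (+0.9737, -0.2279)
n_4 = (+0.9719, +0.2353)
n_5 = (+0.7579, +0.6524)
  (0,1): δ = 120.20°  ·
  (0,2): δ = 67.43°  ✓
  (0,3): δ = 60.58°  ✓
  (0,4): δ = 87.36°  ·
  (0,5): δ = 114.48°  ·
  (1,2): δ = 127.23°  ·
  (1,3): δ = 0.78°  ✓
  (1,4): δ = 27.56°  ✓
  (1,5): δ = 54.68°  ✓
  (2,3): δ = 51.99°  ✓
  (2,4): δ = 25.21°  ✓
  (2,5): δ = 1.91°  ✓
  (3,4): δ = 153.22°  ·
  (3,5): δ = 126.10°  ·
  (4,5): δ = 152.88°  ·
antipodal pairs: 8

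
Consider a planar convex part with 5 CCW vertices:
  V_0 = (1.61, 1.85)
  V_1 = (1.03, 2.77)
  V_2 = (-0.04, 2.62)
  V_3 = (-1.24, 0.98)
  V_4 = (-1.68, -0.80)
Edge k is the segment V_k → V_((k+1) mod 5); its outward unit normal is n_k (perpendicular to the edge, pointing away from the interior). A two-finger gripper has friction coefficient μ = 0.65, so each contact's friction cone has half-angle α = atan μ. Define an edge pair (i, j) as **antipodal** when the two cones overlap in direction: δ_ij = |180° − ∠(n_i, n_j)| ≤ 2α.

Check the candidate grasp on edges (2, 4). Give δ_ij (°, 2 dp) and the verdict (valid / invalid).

α = atan 0.65 = 33.02°;  2α = 66.05°
edge 2: e_2 = (-1.20, -1.64);  n_2 = (-0.8070, +0.5905)
edge 4: e_4 = (+3.29, +2.65);  n_4 = (+0.6273, -0.7788)
∠(n_2, n_4) = 165.04°
δ = |180° − 165.04°| = 14.96°
14.96° ≤ 2α = 66.05°  →  valid

δ = 14.96°, valid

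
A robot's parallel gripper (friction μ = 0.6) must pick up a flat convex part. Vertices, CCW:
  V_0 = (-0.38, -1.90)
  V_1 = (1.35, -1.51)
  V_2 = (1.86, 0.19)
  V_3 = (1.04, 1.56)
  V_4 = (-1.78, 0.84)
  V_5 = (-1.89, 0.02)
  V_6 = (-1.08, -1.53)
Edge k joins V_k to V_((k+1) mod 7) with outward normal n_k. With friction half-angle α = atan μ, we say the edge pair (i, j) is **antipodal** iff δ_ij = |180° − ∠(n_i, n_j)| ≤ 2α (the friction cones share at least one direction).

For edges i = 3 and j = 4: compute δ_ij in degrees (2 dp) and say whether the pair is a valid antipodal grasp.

δ = 111.96°, invalid

α = atan 0.6 = 30.96°;  2α = 61.93°
edge 3: e_3 = (-2.82, -0.72);  n_3 = (-0.2474, +0.9689)
edge 4: e_4 = (-0.11, -0.82);  n_4 = (-0.9911, +0.1330)
∠(n_3, n_4) = 68.04°
δ = |180° − 68.04°| = 111.96°
111.96° > 2α = 61.93°  →  invalid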